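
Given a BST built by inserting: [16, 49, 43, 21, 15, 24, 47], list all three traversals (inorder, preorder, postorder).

Tree insertion order: [16, 49, 43, 21, 15, 24, 47]
Tree (level-order array): [16, 15, 49, None, None, 43, None, 21, 47, None, 24]
Inorder (L, root, R): [15, 16, 21, 24, 43, 47, 49]
Preorder (root, L, R): [16, 15, 49, 43, 21, 24, 47]
Postorder (L, R, root): [15, 24, 21, 47, 43, 49, 16]


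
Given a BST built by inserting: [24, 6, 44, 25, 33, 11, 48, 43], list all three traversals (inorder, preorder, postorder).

Tree insertion order: [24, 6, 44, 25, 33, 11, 48, 43]
Tree (level-order array): [24, 6, 44, None, 11, 25, 48, None, None, None, 33, None, None, None, 43]
Inorder (L, root, R): [6, 11, 24, 25, 33, 43, 44, 48]
Preorder (root, L, R): [24, 6, 11, 44, 25, 33, 43, 48]
Postorder (L, R, root): [11, 6, 43, 33, 25, 48, 44, 24]


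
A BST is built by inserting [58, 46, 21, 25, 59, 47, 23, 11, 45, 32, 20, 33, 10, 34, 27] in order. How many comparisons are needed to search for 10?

Search path for 10: 58 -> 46 -> 21 -> 11 -> 10
Found: True
Comparisons: 5


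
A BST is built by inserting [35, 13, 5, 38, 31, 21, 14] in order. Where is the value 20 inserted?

Starting tree (level order): [35, 13, 38, 5, 31, None, None, None, None, 21, None, 14]
Insertion path: 35 -> 13 -> 31 -> 21 -> 14
Result: insert 20 as right child of 14
Final tree (level order): [35, 13, 38, 5, 31, None, None, None, None, 21, None, 14, None, None, 20]


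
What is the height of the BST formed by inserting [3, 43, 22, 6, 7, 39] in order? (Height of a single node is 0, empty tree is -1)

Insertion order: [3, 43, 22, 6, 7, 39]
Tree (level-order array): [3, None, 43, 22, None, 6, 39, None, 7]
Compute height bottom-up (empty subtree = -1):
  height(7) = 1 + max(-1, -1) = 0
  height(6) = 1 + max(-1, 0) = 1
  height(39) = 1 + max(-1, -1) = 0
  height(22) = 1 + max(1, 0) = 2
  height(43) = 1 + max(2, -1) = 3
  height(3) = 1 + max(-1, 3) = 4
Height = 4


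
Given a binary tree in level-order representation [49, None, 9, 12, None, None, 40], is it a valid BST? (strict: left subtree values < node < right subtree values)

Level-order array: [49, None, 9, 12, None, None, 40]
Validate using subtree bounds (lo, hi): at each node, require lo < value < hi,
then recurse left with hi=value and right with lo=value.
Preorder trace (stopping at first violation):
  at node 49 with bounds (-inf, +inf): OK
  at node 9 with bounds (49, +inf): VIOLATION
Node 9 violates its bound: not (49 < 9 < +inf).
Result: Not a valid BST


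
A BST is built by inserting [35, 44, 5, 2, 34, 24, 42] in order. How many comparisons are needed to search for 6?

Search path for 6: 35 -> 5 -> 34 -> 24
Found: False
Comparisons: 4


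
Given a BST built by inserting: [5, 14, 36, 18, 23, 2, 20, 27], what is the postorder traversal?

Tree insertion order: [5, 14, 36, 18, 23, 2, 20, 27]
Tree (level-order array): [5, 2, 14, None, None, None, 36, 18, None, None, 23, 20, 27]
Postorder traversal: [2, 20, 27, 23, 18, 36, 14, 5]


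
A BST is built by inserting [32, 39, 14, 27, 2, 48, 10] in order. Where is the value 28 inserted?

Starting tree (level order): [32, 14, 39, 2, 27, None, 48, None, 10]
Insertion path: 32 -> 14 -> 27
Result: insert 28 as right child of 27
Final tree (level order): [32, 14, 39, 2, 27, None, 48, None, 10, None, 28]


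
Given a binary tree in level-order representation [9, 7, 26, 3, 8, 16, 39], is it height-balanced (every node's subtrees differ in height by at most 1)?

Tree (level-order array): [9, 7, 26, 3, 8, 16, 39]
Definition: a tree is height-balanced if, at every node, |h(left) - h(right)| <= 1 (empty subtree has height -1).
Bottom-up per-node check:
  node 3: h_left=-1, h_right=-1, diff=0 [OK], height=0
  node 8: h_left=-1, h_right=-1, diff=0 [OK], height=0
  node 7: h_left=0, h_right=0, diff=0 [OK], height=1
  node 16: h_left=-1, h_right=-1, diff=0 [OK], height=0
  node 39: h_left=-1, h_right=-1, diff=0 [OK], height=0
  node 26: h_left=0, h_right=0, diff=0 [OK], height=1
  node 9: h_left=1, h_right=1, diff=0 [OK], height=2
All nodes satisfy the balance condition.
Result: Balanced


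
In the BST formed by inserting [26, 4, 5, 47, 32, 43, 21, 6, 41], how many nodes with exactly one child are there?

Tree built from: [26, 4, 5, 47, 32, 43, 21, 6, 41]
Tree (level-order array): [26, 4, 47, None, 5, 32, None, None, 21, None, 43, 6, None, 41]
Rule: These are nodes with exactly 1 non-null child.
Per-node child counts:
  node 26: 2 child(ren)
  node 4: 1 child(ren)
  node 5: 1 child(ren)
  node 21: 1 child(ren)
  node 6: 0 child(ren)
  node 47: 1 child(ren)
  node 32: 1 child(ren)
  node 43: 1 child(ren)
  node 41: 0 child(ren)
Matching nodes: [4, 5, 21, 47, 32, 43]
Count of nodes with exactly one child: 6


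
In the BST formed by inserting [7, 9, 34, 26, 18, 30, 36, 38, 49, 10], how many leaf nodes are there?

Tree built from: [7, 9, 34, 26, 18, 30, 36, 38, 49, 10]
Tree (level-order array): [7, None, 9, None, 34, 26, 36, 18, 30, None, 38, 10, None, None, None, None, 49]
Rule: A leaf has 0 children.
Per-node child counts:
  node 7: 1 child(ren)
  node 9: 1 child(ren)
  node 34: 2 child(ren)
  node 26: 2 child(ren)
  node 18: 1 child(ren)
  node 10: 0 child(ren)
  node 30: 0 child(ren)
  node 36: 1 child(ren)
  node 38: 1 child(ren)
  node 49: 0 child(ren)
Matching nodes: [10, 30, 49]
Count of leaf nodes: 3


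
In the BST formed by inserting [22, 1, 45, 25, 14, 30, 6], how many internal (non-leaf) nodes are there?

Tree built from: [22, 1, 45, 25, 14, 30, 6]
Tree (level-order array): [22, 1, 45, None, 14, 25, None, 6, None, None, 30]
Rule: An internal node has at least one child.
Per-node child counts:
  node 22: 2 child(ren)
  node 1: 1 child(ren)
  node 14: 1 child(ren)
  node 6: 0 child(ren)
  node 45: 1 child(ren)
  node 25: 1 child(ren)
  node 30: 0 child(ren)
Matching nodes: [22, 1, 14, 45, 25]
Count of internal (non-leaf) nodes: 5


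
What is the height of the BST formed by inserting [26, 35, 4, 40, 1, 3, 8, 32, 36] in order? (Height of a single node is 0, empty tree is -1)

Insertion order: [26, 35, 4, 40, 1, 3, 8, 32, 36]
Tree (level-order array): [26, 4, 35, 1, 8, 32, 40, None, 3, None, None, None, None, 36]
Compute height bottom-up (empty subtree = -1):
  height(3) = 1 + max(-1, -1) = 0
  height(1) = 1 + max(-1, 0) = 1
  height(8) = 1 + max(-1, -1) = 0
  height(4) = 1 + max(1, 0) = 2
  height(32) = 1 + max(-1, -1) = 0
  height(36) = 1 + max(-1, -1) = 0
  height(40) = 1 + max(0, -1) = 1
  height(35) = 1 + max(0, 1) = 2
  height(26) = 1 + max(2, 2) = 3
Height = 3


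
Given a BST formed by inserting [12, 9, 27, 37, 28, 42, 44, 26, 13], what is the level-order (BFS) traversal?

Tree insertion order: [12, 9, 27, 37, 28, 42, 44, 26, 13]
Tree (level-order array): [12, 9, 27, None, None, 26, 37, 13, None, 28, 42, None, None, None, None, None, 44]
BFS from the root, enqueuing left then right child of each popped node:
  queue [12] -> pop 12, enqueue [9, 27], visited so far: [12]
  queue [9, 27] -> pop 9, enqueue [none], visited so far: [12, 9]
  queue [27] -> pop 27, enqueue [26, 37], visited so far: [12, 9, 27]
  queue [26, 37] -> pop 26, enqueue [13], visited so far: [12, 9, 27, 26]
  queue [37, 13] -> pop 37, enqueue [28, 42], visited so far: [12, 9, 27, 26, 37]
  queue [13, 28, 42] -> pop 13, enqueue [none], visited so far: [12, 9, 27, 26, 37, 13]
  queue [28, 42] -> pop 28, enqueue [none], visited so far: [12, 9, 27, 26, 37, 13, 28]
  queue [42] -> pop 42, enqueue [44], visited so far: [12, 9, 27, 26, 37, 13, 28, 42]
  queue [44] -> pop 44, enqueue [none], visited so far: [12, 9, 27, 26, 37, 13, 28, 42, 44]
Result: [12, 9, 27, 26, 37, 13, 28, 42, 44]


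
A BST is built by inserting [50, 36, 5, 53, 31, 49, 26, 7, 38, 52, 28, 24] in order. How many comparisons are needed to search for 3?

Search path for 3: 50 -> 36 -> 5
Found: False
Comparisons: 3


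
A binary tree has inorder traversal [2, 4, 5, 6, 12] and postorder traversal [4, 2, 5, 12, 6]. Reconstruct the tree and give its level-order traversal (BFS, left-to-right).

Inorder:   [2, 4, 5, 6, 12]
Postorder: [4, 2, 5, 12, 6]
Algorithm: postorder visits root last, so walk postorder right-to-left;
each value is the root of the current inorder slice — split it at that
value, recurse on the right subtree first, then the left.
Recursive splits:
  root=6; inorder splits into left=[2, 4, 5], right=[12]
  root=12; inorder splits into left=[], right=[]
  root=5; inorder splits into left=[2, 4], right=[]
  root=2; inorder splits into left=[], right=[4]
  root=4; inorder splits into left=[], right=[]
Reconstructed level-order: [6, 5, 12, 2, 4]


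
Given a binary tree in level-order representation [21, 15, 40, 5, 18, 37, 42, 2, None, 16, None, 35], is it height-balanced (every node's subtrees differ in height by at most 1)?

Tree (level-order array): [21, 15, 40, 5, 18, 37, 42, 2, None, 16, None, 35]
Definition: a tree is height-balanced if, at every node, |h(left) - h(right)| <= 1 (empty subtree has height -1).
Bottom-up per-node check:
  node 2: h_left=-1, h_right=-1, diff=0 [OK], height=0
  node 5: h_left=0, h_right=-1, diff=1 [OK], height=1
  node 16: h_left=-1, h_right=-1, diff=0 [OK], height=0
  node 18: h_left=0, h_right=-1, diff=1 [OK], height=1
  node 15: h_left=1, h_right=1, diff=0 [OK], height=2
  node 35: h_left=-1, h_right=-1, diff=0 [OK], height=0
  node 37: h_left=0, h_right=-1, diff=1 [OK], height=1
  node 42: h_left=-1, h_right=-1, diff=0 [OK], height=0
  node 40: h_left=1, h_right=0, diff=1 [OK], height=2
  node 21: h_left=2, h_right=2, diff=0 [OK], height=3
All nodes satisfy the balance condition.
Result: Balanced


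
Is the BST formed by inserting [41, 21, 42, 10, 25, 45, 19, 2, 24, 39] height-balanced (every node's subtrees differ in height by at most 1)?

Tree (level-order array): [41, 21, 42, 10, 25, None, 45, 2, 19, 24, 39]
Definition: a tree is height-balanced if, at every node, |h(left) - h(right)| <= 1 (empty subtree has height -1).
Bottom-up per-node check:
  node 2: h_left=-1, h_right=-1, diff=0 [OK], height=0
  node 19: h_left=-1, h_right=-1, diff=0 [OK], height=0
  node 10: h_left=0, h_right=0, diff=0 [OK], height=1
  node 24: h_left=-1, h_right=-1, diff=0 [OK], height=0
  node 39: h_left=-1, h_right=-1, diff=0 [OK], height=0
  node 25: h_left=0, h_right=0, diff=0 [OK], height=1
  node 21: h_left=1, h_right=1, diff=0 [OK], height=2
  node 45: h_left=-1, h_right=-1, diff=0 [OK], height=0
  node 42: h_left=-1, h_right=0, diff=1 [OK], height=1
  node 41: h_left=2, h_right=1, diff=1 [OK], height=3
All nodes satisfy the balance condition.
Result: Balanced


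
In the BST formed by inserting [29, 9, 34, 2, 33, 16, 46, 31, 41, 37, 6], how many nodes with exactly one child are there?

Tree built from: [29, 9, 34, 2, 33, 16, 46, 31, 41, 37, 6]
Tree (level-order array): [29, 9, 34, 2, 16, 33, 46, None, 6, None, None, 31, None, 41, None, None, None, None, None, 37]
Rule: These are nodes with exactly 1 non-null child.
Per-node child counts:
  node 29: 2 child(ren)
  node 9: 2 child(ren)
  node 2: 1 child(ren)
  node 6: 0 child(ren)
  node 16: 0 child(ren)
  node 34: 2 child(ren)
  node 33: 1 child(ren)
  node 31: 0 child(ren)
  node 46: 1 child(ren)
  node 41: 1 child(ren)
  node 37: 0 child(ren)
Matching nodes: [2, 33, 46, 41]
Count of nodes with exactly one child: 4


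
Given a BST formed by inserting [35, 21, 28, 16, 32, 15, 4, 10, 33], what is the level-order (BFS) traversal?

Tree insertion order: [35, 21, 28, 16, 32, 15, 4, 10, 33]
Tree (level-order array): [35, 21, None, 16, 28, 15, None, None, 32, 4, None, None, 33, None, 10]
BFS from the root, enqueuing left then right child of each popped node:
  queue [35] -> pop 35, enqueue [21], visited so far: [35]
  queue [21] -> pop 21, enqueue [16, 28], visited so far: [35, 21]
  queue [16, 28] -> pop 16, enqueue [15], visited so far: [35, 21, 16]
  queue [28, 15] -> pop 28, enqueue [32], visited so far: [35, 21, 16, 28]
  queue [15, 32] -> pop 15, enqueue [4], visited so far: [35, 21, 16, 28, 15]
  queue [32, 4] -> pop 32, enqueue [33], visited so far: [35, 21, 16, 28, 15, 32]
  queue [4, 33] -> pop 4, enqueue [10], visited so far: [35, 21, 16, 28, 15, 32, 4]
  queue [33, 10] -> pop 33, enqueue [none], visited so far: [35, 21, 16, 28, 15, 32, 4, 33]
  queue [10] -> pop 10, enqueue [none], visited so far: [35, 21, 16, 28, 15, 32, 4, 33, 10]
Result: [35, 21, 16, 28, 15, 32, 4, 33, 10]


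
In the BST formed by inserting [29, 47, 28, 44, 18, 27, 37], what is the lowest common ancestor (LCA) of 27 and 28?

Tree insertion order: [29, 47, 28, 44, 18, 27, 37]
Tree (level-order array): [29, 28, 47, 18, None, 44, None, None, 27, 37]
In a BST, the LCA of p=27, q=28 is the first node v on the
root-to-leaf path with p <= v <= q (go left if both < v, right if both > v).
Walk from root:
  at 29: both 27 and 28 < 29, go left
  at 28: 27 <= 28 <= 28, this is the LCA
LCA = 28


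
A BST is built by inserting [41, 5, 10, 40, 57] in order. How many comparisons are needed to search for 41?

Search path for 41: 41
Found: True
Comparisons: 1


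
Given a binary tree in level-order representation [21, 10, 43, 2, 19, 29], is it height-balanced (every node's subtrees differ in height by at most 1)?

Tree (level-order array): [21, 10, 43, 2, 19, 29]
Definition: a tree is height-balanced if, at every node, |h(left) - h(right)| <= 1 (empty subtree has height -1).
Bottom-up per-node check:
  node 2: h_left=-1, h_right=-1, diff=0 [OK], height=0
  node 19: h_left=-1, h_right=-1, diff=0 [OK], height=0
  node 10: h_left=0, h_right=0, diff=0 [OK], height=1
  node 29: h_left=-1, h_right=-1, diff=0 [OK], height=0
  node 43: h_left=0, h_right=-1, diff=1 [OK], height=1
  node 21: h_left=1, h_right=1, diff=0 [OK], height=2
All nodes satisfy the balance condition.
Result: Balanced


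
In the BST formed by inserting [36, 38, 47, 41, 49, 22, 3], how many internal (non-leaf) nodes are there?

Tree built from: [36, 38, 47, 41, 49, 22, 3]
Tree (level-order array): [36, 22, 38, 3, None, None, 47, None, None, 41, 49]
Rule: An internal node has at least one child.
Per-node child counts:
  node 36: 2 child(ren)
  node 22: 1 child(ren)
  node 3: 0 child(ren)
  node 38: 1 child(ren)
  node 47: 2 child(ren)
  node 41: 0 child(ren)
  node 49: 0 child(ren)
Matching nodes: [36, 22, 38, 47]
Count of internal (non-leaf) nodes: 4


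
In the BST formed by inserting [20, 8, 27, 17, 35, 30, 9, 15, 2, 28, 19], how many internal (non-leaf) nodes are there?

Tree built from: [20, 8, 27, 17, 35, 30, 9, 15, 2, 28, 19]
Tree (level-order array): [20, 8, 27, 2, 17, None, 35, None, None, 9, 19, 30, None, None, 15, None, None, 28]
Rule: An internal node has at least one child.
Per-node child counts:
  node 20: 2 child(ren)
  node 8: 2 child(ren)
  node 2: 0 child(ren)
  node 17: 2 child(ren)
  node 9: 1 child(ren)
  node 15: 0 child(ren)
  node 19: 0 child(ren)
  node 27: 1 child(ren)
  node 35: 1 child(ren)
  node 30: 1 child(ren)
  node 28: 0 child(ren)
Matching nodes: [20, 8, 17, 9, 27, 35, 30]
Count of internal (non-leaf) nodes: 7


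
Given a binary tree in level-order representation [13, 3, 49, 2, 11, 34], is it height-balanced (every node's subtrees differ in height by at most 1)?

Tree (level-order array): [13, 3, 49, 2, 11, 34]
Definition: a tree is height-balanced if, at every node, |h(left) - h(right)| <= 1 (empty subtree has height -1).
Bottom-up per-node check:
  node 2: h_left=-1, h_right=-1, diff=0 [OK], height=0
  node 11: h_left=-1, h_right=-1, diff=0 [OK], height=0
  node 3: h_left=0, h_right=0, diff=0 [OK], height=1
  node 34: h_left=-1, h_right=-1, diff=0 [OK], height=0
  node 49: h_left=0, h_right=-1, diff=1 [OK], height=1
  node 13: h_left=1, h_right=1, diff=0 [OK], height=2
All nodes satisfy the balance condition.
Result: Balanced


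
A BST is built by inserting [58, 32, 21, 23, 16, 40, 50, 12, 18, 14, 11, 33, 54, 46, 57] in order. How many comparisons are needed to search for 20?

Search path for 20: 58 -> 32 -> 21 -> 16 -> 18
Found: False
Comparisons: 5


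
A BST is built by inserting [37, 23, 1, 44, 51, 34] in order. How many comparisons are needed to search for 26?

Search path for 26: 37 -> 23 -> 34
Found: False
Comparisons: 3


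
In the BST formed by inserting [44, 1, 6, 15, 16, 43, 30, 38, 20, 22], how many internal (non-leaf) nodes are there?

Tree built from: [44, 1, 6, 15, 16, 43, 30, 38, 20, 22]
Tree (level-order array): [44, 1, None, None, 6, None, 15, None, 16, None, 43, 30, None, 20, 38, None, 22]
Rule: An internal node has at least one child.
Per-node child counts:
  node 44: 1 child(ren)
  node 1: 1 child(ren)
  node 6: 1 child(ren)
  node 15: 1 child(ren)
  node 16: 1 child(ren)
  node 43: 1 child(ren)
  node 30: 2 child(ren)
  node 20: 1 child(ren)
  node 22: 0 child(ren)
  node 38: 0 child(ren)
Matching nodes: [44, 1, 6, 15, 16, 43, 30, 20]
Count of internal (non-leaf) nodes: 8


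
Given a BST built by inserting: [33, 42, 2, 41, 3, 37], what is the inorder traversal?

Tree insertion order: [33, 42, 2, 41, 3, 37]
Tree (level-order array): [33, 2, 42, None, 3, 41, None, None, None, 37]
Inorder traversal: [2, 3, 33, 37, 41, 42]


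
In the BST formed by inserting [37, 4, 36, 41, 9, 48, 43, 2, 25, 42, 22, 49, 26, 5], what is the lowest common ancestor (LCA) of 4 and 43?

Tree insertion order: [37, 4, 36, 41, 9, 48, 43, 2, 25, 42, 22, 49, 26, 5]
Tree (level-order array): [37, 4, 41, 2, 36, None, 48, None, None, 9, None, 43, 49, 5, 25, 42, None, None, None, None, None, 22, 26]
In a BST, the LCA of p=4, q=43 is the first node v on the
root-to-leaf path with p <= v <= q (go left if both < v, right if both > v).
Walk from root:
  at 37: 4 <= 37 <= 43, this is the LCA
LCA = 37


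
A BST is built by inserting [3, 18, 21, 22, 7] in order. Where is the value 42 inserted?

Starting tree (level order): [3, None, 18, 7, 21, None, None, None, 22]
Insertion path: 3 -> 18 -> 21 -> 22
Result: insert 42 as right child of 22
Final tree (level order): [3, None, 18, 7, 21, None, None, None, 22, None, 42]


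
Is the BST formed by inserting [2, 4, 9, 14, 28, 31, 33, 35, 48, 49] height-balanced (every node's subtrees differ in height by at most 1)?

Tree (level-order array): [2, None, 4, None, 9, None, 14, None, 28, None, 31, None, 33, None, 35, None, 48, None, 49]
Definition: a tree is height-balanced if, at every node, |h(left) - h(right)| <= 1 (empty subtree has height -1).
Bottom-up per-node check:
  node 49: h_left=-1, h_right=-1, diff=0 [OK], height=0
  node 48: h_left=-1, h_right=0, diff=1 [OK], height=1
  node 35: h_left=-1, h_right=1, diff=2 [FAIL (|-1-1|=2 > 1)], height=2
  node 33: h_left=-1, h_right=2, diff=3 [FAIL (|-1-2|=3 > 1)], height=3
  node 31: h_left=-1, h_right=3, diff=4 [FAIL (|-1-3|=4 > 1)], height=4
  node 28: h_left=-1, h_right=4, diff=5 [FAIL (|-1-4|=5 > 1)], height=5
  node 14: h_left=-1, h_right=5, diff=6 [FAIL (|-1-5|=6 > 1)], height=6
  node 9: h_left=-1, h_right=6, diff=7 [FAIL (|-1-6|=7 > 1)], height=7
  node 4: h_left=-1, h_right=7, diff=8 [FAIL (|-1-7|=8 > 1)], height=8
  node 2: h_left=-1, h_right=8, diff=9 [FAIL (|-1-8|=9 > 1)], height=9
Node 35 violates the condition: |-1 - 1| = 2 > 1.
Result: Not balanced


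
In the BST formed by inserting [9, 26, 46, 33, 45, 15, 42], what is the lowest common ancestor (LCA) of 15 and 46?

Tree insertion order: [9, 26, 46, 33, 45, 15, 42]
Tree (level-order array): [9, None, 26, 15, 46, None, None, 33, None, None, 45, 42]
In a BST, the LCA of p=15, q=46 is the first node v on the
root-to-leaf path with p <= v <= q (go left if both < v, right if both > v).
Walk from root:
  at 9: both 15 and 46 > 9, go right
  at 26: 15 <= 26 <= 46, this is the LCA
LCA = 26


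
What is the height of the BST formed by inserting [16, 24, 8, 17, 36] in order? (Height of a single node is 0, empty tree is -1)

Insertion order: [16, 24, 8, 17, 36]
Tree (level-order array): [16, 8, 24, None, None, 17, 36]
Compute height bottom-up (empty subtree = -1):
  height(8) = 1 + max(-1, -1) = 0
  height(17) = 1 + max(-1, -1) = 0
  height(36) = 1 + max(-1, -1) = 0
  height(24) = 1 + max(0, 0) = 1
  height(16) = 1 + max(0, 1) = 2
Height = 2


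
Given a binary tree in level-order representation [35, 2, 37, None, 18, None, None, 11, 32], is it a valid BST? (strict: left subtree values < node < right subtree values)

Level-order array: [35, 2, 37, None, 18, None, None, 11, 32]
Validate using subtree bounds (lo, hi): at each node, require lo < value < hi,
then recurse left with hi=value and right with lo=value.
Preorder trace (stopping at first violation):
  at node 35 with bounds (-inf, +inf): OK
  at node 2 with bounds (-inf, 35): OK
  at node 18 with bounds (2, 35): OK
  at node 11 with bounds (2, 18): OK
  at node 32 with bounds (18, 35): OK
  at node 37 with bounds (35, +inf): OK
No violation found at any node.
Result: Valid BST


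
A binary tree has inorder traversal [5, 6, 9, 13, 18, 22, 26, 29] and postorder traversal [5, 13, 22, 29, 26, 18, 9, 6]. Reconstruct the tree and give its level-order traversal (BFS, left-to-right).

Inorder:   [5, 6, 9, 13, 18, 22, 26, 29]
Postorder: [5, 13, 22, 29, 26, 18, 9, 6]
Algorithm: postorder visits root last, so walk postorder right-to-left;
each value is the root of the current inorder slice — split it at that
value, recurse on the right subtree first, then the left.
Recursive splits:
  root=6; inorder splits into left=[5], right=[9, 13, 18, 22, 26, 29]
  root=9; inorder splits into left=[], right=[13, 18, 22, 26, 29]
  root=18; inorder splits into left=[13], right=[22, 26, 29]
  root=26; inorder splits into left=[22], right=[29]
  root=29; inorder splits into left=[], right=[]
  root=22; inorder splits into left=[], right=[]
  root=13; inorder splits into left=[], right=[]
  root=5; inorder splits into left=[], right=[]
Reconstructed level-order: [6, 5, 9, 18, 13, 26, 22, 29]


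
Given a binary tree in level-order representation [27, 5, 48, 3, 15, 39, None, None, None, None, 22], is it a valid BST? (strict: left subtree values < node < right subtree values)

Level-order array: [27, 5, 48, 3, 15, 39, None, None, None, None, 22]
Validate using subtree bounds (lo, hi): at each node, require lo < value < hi,
then recurse left with hi=value and right with lo=value.
Preorder trace (stopping at first violation):
  at node 27 with bounds (-inf, +inf): OK
  at node 5 with bounds (-inf, 27): OK
  at node 3 with bounds (-inf, 5): OK
  at node 15 with bounds (5, 27): OK
  at node 22 with bounds (15, 27): OK
  at node 48 with bounds (27, +inf): OK
  at node 39 with bounds (27, 48): OK
No violation found at any node.
Result: Valid BST


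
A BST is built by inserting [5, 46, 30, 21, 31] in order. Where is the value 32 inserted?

Starting tree (level order): [5, None, 46, 30, None, 21, 31]
Insertion path: 5 -> 46 -> 30 -> 31
Result: insert 32 as right child of 31
Final tree (level order): [5, None, 46, 30, None, 21, 31, None, None, None, 32]


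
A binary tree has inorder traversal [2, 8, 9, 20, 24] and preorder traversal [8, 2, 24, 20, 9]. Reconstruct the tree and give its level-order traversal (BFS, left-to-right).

Inorder:  [2, 8, 9, 20, 24]
Preorder: [8, 2, 24, 20, 9]
Algorithm: preorder visits root first, so consume preorder in order;
for each root, split the current inorder slice at that value into
left-subtree inorder and right-subtree inorder, then recurse.
Recursive splits:
  root=8; inorder splits into left=[2], right=[9, 20, 24]
  root=2; inorder splits into left=[], right=[]
  root=24; inorder splits into left=[9, 20], right=[]
  root=20; inorder splits into left=[9], right=[]
  root=9; inorder splits into left=[], right=[]
Reconstructed level-order: [8, 2, 24, 20, 9]


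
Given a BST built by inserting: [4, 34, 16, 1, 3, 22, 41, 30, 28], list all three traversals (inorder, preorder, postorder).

Tree insertion order: [4, 34, 16, 1, 3, 22, 41, 30, 28]
Tree (level-order array): [4, 1, 34, None, 3, 16, 41, None, None, None, 22, None, None, None, 30, 28]
Inorder (L, root, R): [1, 3, 4, 16, 22, 28, 30, 34, 41]
Preorder (root, L, R): [4, 1, 3, 34, 16, 22, 30, 28, 41]
Postorder (L, R, root): [3, 1, 28, 30, 22, 16, 41, 34, 4]


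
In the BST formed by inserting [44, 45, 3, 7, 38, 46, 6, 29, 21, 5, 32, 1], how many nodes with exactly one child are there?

Tree built from: [44, 45, 3, 7, 38, 46, 6, 29, 21, 5, 32, 1]
Tree (level-order array): [44, 3, 45, 1, 7, None, 46, None, None, 6, 38, None, None, 5, None, 29, None, None, None, 21, 32]
Rule: These are nodes with exactly 1 non-null child.
Per-node child counts:
  node 44: 2 child(ren)
  node 3: 2 child(ren)
  node 1: 0 child(ren)
  node 7: 2 child(ren)
  node 6: 1 child(ren)
  node 5: 0 child(ren)
  node 38: 1 child(ren)
  node 29: 2 child(ren)
  node 21: 0 child(ren)
  node 32: 0 child(ren)
  node 45: 1 child(ren)
  node 46: 0 child(ren)
Matching nodes: [6, 38, 45]
Count of nodes with exactly one child: 3


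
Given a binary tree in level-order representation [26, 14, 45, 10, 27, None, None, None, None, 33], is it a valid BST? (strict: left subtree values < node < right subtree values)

Level-order array: [26, 14, 45, 10, 27, None, None, None, None, 33]
Validate using subtree bounds (lo, hi): at each node, require lo < value < hi,
then recurse left with hi=value and right with lo=value.
Preorder trace (stopping at first violation):
  at node 26 with bounds (-inf, +inf): OK
  at node 14 with bounds (-inf, 26): OK
  at node 10 with bounds (-inf, 14): OK
  at node 27 with bounds (14, 26): VIOLATION
Node 27 violates its bound: not (14 < 27 < 26).
Result: Not a valid BST


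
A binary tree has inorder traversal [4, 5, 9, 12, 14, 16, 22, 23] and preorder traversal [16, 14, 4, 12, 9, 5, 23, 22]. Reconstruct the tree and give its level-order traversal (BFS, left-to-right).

Inorder:  [4, 5, 9, 12, 14, 16, 22, 23]
Preorder: [16, 14, 4, 12, 9, 5, 23, 22]
Algorithm: preorder visits root first, so consume preorder in order;
for each root, split the current inorder slice at that value into
left-subtree inorder and right-subtree inorder, then recurse.
Recursive splits:
  root=16; inorder splits into left=[4, 5, 9, 12, 14], right=[22, 23]
  root=14; inorder splits into left=[4, 5, 9, 12], right=[]
  root=4; inorder splits into left=[], right=[5, 9, 12]
  root=12; inorder splits into left=[5, 9], right=[]
  root=9; inorder splits into left=[5], right=[]
  root=5; inorder splits into left=[], right=[]
  root=23; inorder splits into left=[22], right=[]
  root=22; inorder splits into left=[], right=[]
Reconstructed level-order: [16, 14, 23, 4, 22, 12, 9, 5]


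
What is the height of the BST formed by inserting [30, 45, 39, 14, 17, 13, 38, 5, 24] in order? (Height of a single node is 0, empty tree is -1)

Insertion order: [30, 45, 39, 14, 17, 13, 38, 5, 24]
Tree (level-order array): [30, 14, 45, 13, 17, 39, None, 5, None, None, 24, 38]
Compute height bottom-up (empty subtree = -1):
  height(5) = 1 + max(-1, -1) = 0
  height(13) = 1 + max(0, -1) = 1
  height(24) = 1 + max(-1, -1) = 0
  height(17) = 1 + max(-1, 0) = 1
  height(14) = 1 + max(1, 1) = 2
  height(38) = 1 + max(-1, -1) = 0
  height(39) = 1 + max(0, -1) = 1
  height(45) = 1 + max(1, -1) = 2
  height(30) = 1 + max(2, 2) = 3
Height = 3


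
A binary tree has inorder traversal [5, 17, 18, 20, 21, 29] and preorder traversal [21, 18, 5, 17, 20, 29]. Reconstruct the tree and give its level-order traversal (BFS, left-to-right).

Inorder:  [5, 17, 18, 20, 21, 29]
Preorder: [21, 18, 5, 17, 20, 29]
Algorithm: preorder visits root first, so consume preorder in order;
for each root, split the current inorder slice at that value into
left-subtree inorder and right-subtree inorder, then recurse.
Recursive splits:
  root=21; inorder splits into left=[5, 17, 18, 20], right=[29]
  root=18; inorder splits into left=[5, 17], right=[20]
  root=5; inorder splits into left=[], right=[17]
  root=17; inorder splits into left=[], right=[]
  root=20; inorder splits into left=[], right=[]
  root=29; inorder splits into left=[], right=[]
Reconstructed level-order: [21, 18, 29, 5, 20, 17]


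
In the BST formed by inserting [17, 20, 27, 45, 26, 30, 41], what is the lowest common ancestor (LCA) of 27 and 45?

Tree insertion order: [17, 20, 27, 45, 26, 30, 41]
Tree (level-order array): [17, None, 20, None, 27, 26, 45, None, None, 30, None, None, 41]
In a BST, the LCA of p=27, q=45 is the first node v on the
root-to-leaf path with p <= v <= q (go left if both < v, right if both > v).
Walk from root:
  at 17: both 27 and 45 > 17, go right
  at 20: both 27 and 45 > 20, go right
  at 27: 27 <= 27 <= 45, this is the LCA
LCA = 27


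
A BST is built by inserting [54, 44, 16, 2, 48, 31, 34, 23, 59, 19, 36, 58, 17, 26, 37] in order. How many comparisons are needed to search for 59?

Search path for 59: 54 -> 59
Found: True
Comparisons: 2


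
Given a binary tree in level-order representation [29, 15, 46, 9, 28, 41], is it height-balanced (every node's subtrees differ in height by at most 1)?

Tree (level-order array): [29, 15, 46, 9, 28, 41]
Definition: a tree is height-balanced if, at every node, |h(left) - h(right)| <= 1 (empty subtree has height -1).
Bottom-up per-node check:
  node 9: h_left=-1, h_right=-1, diff=0 [OK], height=0
  node 28: h_left=-1, h_right=-1, diff=0 [OK], height=0
  node 15: h_left=0, h_right=0, diff=0 [OK], height=1
  node 41: h_left=-1, h_right=-1, diff=0 [OK], height=0
  node 46: h_left=0, h_right=-1, diff=1 [OK], height=1
  node 29: h_left=1, h_right=1, diff=0 [OK], height=2
All nodes satisfy the balance condition.
Result: Balanced


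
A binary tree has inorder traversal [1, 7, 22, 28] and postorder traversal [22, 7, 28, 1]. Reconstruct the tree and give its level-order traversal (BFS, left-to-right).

Inorder:   [1, 7, 22, 28]
Postorder: [22, 7, 28, 1]
Algorithm: postorder visits root last, so walk postorder right-to-left;
each value is the root of the current inorder slice — split it at that
value, recurse on the right subtree first, then the left.
Recursive splits:
  root=1; inorder splits into left=[], right=[7, 22, 28]
  root=28; inorder splits into left=[7, 22], right=[]
  root=7; inorder splits into left=[], right=[22]
  root=22; inorder splits into left=[], right=[]
Reconstructed level-order: [1, 28, 7, 22]


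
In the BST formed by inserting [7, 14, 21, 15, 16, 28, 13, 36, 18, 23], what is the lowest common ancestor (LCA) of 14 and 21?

Tree insertion order: [7, 14, 21, 15, 16, 28, 13, 36, 18, 23]
Tree (level-order array): [7, None, 14, 13, 21, None, None, 15, 28, None, 16, 23, 36, None, 18]
In a BST, the LCA of p=14, q=21 is the first node v on the
root-to-leaf path with p <= v <= q (go left if both < v, right if both > v).
Walk from root:
  at 7: both 14 and 21 > 7, go right
  at 14: 14 <= 14 <= 21, this is the LCA
LCA = 14


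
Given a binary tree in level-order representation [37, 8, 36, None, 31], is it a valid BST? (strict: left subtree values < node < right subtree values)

Level-order array: [37, 8, 36, None, 31]
Validate using subtree bounds (lo, hi): at each node, require lo < value < hi,
then recurse left with hi=value and right with lo=value.
Preorder trace (stopping at first violation):
  at node 37 with bounds (-inf, +inf): OK
  at node 8 with bounds (-inf, 37): OK
  at node 31 with bounds (8, 37): OK
  at node 36 with bounds (37, +inf): VIOLATION
Node 36 violates its bound: not (37 < 36 < +inf).
Result: Not a valid BST


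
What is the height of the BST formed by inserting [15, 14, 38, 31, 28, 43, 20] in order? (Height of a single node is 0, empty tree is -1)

Insertion order: [15, 14, 38, 31, 28, 43, 20]
Tree (level-order array): [15, 14, 38, None, None, 31, 43, 28, None, None, None, 20]
Compute height bottom-up (empty subtree = -1):
  height(14) = 1 + max(-1, -1) = 0
  height(20) = 1 + max(-1, -1) = 0
  height(28) = 1 + max(0, -1) = 1
  height(31) = 1 + max(1, -1) = 2
  height(43) = 1 + max(-1, -1) = 0
  height(38) = 1 + max(2, 0) = 3
  height(15) = 1 + max(0, 3) = 4
Height = 4


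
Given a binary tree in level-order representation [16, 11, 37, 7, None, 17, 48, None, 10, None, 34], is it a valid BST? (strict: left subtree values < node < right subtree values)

Level-order array: [16, 11, 37, 7, None, 17, 48, None, 10, None, 34]
Validate using subtree bounds (lo, hi): at each node, require lo < value < hi,
then recurse left with hi=value and right with lo=value.
Preorder trace (stopping at first violation):
  at node 16 with bounds (-inf, +inf): OK
  at node 11 with bounds (-inf, 16): OK
  at node 7 with bounds (-inf, 11): OK
  at node 10 with bounds (7, 11): OK
  at node 37 with bounds (16, +inf): OK
  at node 17 with bounds (16, 37): OK
  at node 34 with bounds (17, 37): OK
  at node 48 with bounds (37, +inf): OK
No violation found at any node.
Result: Valid BST


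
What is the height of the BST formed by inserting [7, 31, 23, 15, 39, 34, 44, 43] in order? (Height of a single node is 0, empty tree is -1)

Insertion order: [7, 31, 23, 15, 39, 34, 44, 43]
Tree (level-order array): [7, None, 31, 23, 39, 15, None, 34, 44, None, None, None, None, 43]
Compute height bottom-up (empty subtree = -1):
  height(15) = 1 + max(-1, -1) = 0
  height(23) = 1 + max(0, -1) = 1
  height(34) = 1 + max(-1, -1) = 0
  height(43) = 1 + max(-1, -1) = 0
  height(44) = 1 + max(0, -1) = 1
  height(39) = 1 + max(0, 1) = 2
  height(31) = 1 + max(1, 2) = 3
  height(7) = 1 + max(-1, 3) = 4
Height = 4


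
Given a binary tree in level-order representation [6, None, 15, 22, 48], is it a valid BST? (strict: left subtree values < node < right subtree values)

Level-order array: [6, None, 15, 22, 48]
Validate using subtree bounds (lo, hi): at each node, require lo < value < hi,
then recurse left with hi=value and right with lo=value.
Preorder trace (stopping at first violation):
  at node 6 with bounds (-inf, +inf): OK
  at node 15 with bounds (6, +inf): OK
  at node 22 with bounds (6, 15): VIOLATION
Node 22 violates its bound: not (6 < 22 < 15).
Result: Not a valid BST


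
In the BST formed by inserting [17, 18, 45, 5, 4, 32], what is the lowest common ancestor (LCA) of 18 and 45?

Tree insertion order: [17, 18, 45, 5, 4, 32]
Tree (level-order array): [17, 5, 18, 4, None, None, 45, None, None, 32]
In a BST, the LCA of p=18, q=45 is the first node v on the
root-to-leaf path with p <= v <= q (go left if both < v, right if both > v).
Walk from root:
  at 17: both 18 and 45 > 17, go right
  at 18: 18 <= 18 <= 45, this is the LCA
LCA = 18


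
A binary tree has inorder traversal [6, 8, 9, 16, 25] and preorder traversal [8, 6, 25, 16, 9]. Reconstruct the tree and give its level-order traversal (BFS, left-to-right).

Inorder:  [6, 8, 9, 16, 25]
Preorder: [8, 6, 25, 16, 9]
Algorithm: preorder visits root first, so consume preorder in order;
for each root, split the current inorder slice at that value into
left-subtree inorder and right-subtree inorder, then recurse.
Recursive splits:
  root=8; inorder splits into left=[6], right=[9, 16, 25]
  root=6; inorder splits into left=[], right=[]
  root=25; inorder splits into left=[9, 16], right=[]
  root=16; inorder splits into left=[9], right=[]
  root=9; inorder splits into left=[], right=[]
Reconstructed level-order: [8, 6, 25, 16, 9]


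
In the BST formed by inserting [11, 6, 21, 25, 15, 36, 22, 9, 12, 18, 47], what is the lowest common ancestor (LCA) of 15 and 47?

Tree insertion order: [11, 6, 21, 25, 15, 36, 22, 9, 12, 18, 47]
Tree (level-order array): [11, 6, 21, None, 9, 15, 25, None, None, 12, 18, 22, 36, None, None, None, None, None, None, None, 47]
In a BST, the LCA of p=15, q=47 is the first node v on the
root-to-leaf path with p <= v <= q (go left if both < v, right if both > v).
Walk from root:
  at 11: both 15 and 47 > 11, go right
  at 21: 15 <= 21 <= 47, this is the LCA
LCA = 21


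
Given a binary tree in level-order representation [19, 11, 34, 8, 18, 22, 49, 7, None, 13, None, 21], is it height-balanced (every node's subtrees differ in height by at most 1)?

Tree (level-order array): [19, 11, 34, 8, 18, 22, 49, 7, None, 13, None, 21]
Definition: a tree is height-balanced if, at every node, |h(left) - h(right)| <= 1 (empty subtree has height -1).
Bottom-up per-node check:
  node 7: h_left=-1, h_right=-1, diff=0 [OK], height=0
  node 8: h_left=0, h_right=-1, diff=1 [OK], height=1
  node 13: h_left=-1, h_right=-1, diff=0 [OK], height=0
  node 18: h_left=0, h_right=-1, diff=1 [OK], height=1
  node 11: h_left=1, h_right=1, diff=0 [OK], height=2
  node 21: h_left=-1, h_right=-1, diff=0 [OK], height=0
  node 22: h_left=0, h_right=-1, diff=1 [OK], height=1
  node 49: h_left=-1, h_right=-1, diff=0 [OK], height=0
  node 34: h_left=1, h_right=0, diff=1 [OK], height=2
  node 19: h_left=2, h_right=2, diff=0 [OK], height=3
All nodes satisfy the balance condition.
Result: Balanced


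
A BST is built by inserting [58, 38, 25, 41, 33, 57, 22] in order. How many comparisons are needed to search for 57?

Search path for 57: 58 -> 38 -> 41 -> 57
Found: True
Comparisons: 4


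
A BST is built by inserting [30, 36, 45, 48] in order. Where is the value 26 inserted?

Starting tree (level order): [30, None, 36, None, 45, None, 48]
Insertion path: 30
Result: insert 26 as left child of 30
Final tree (level order): [30, 26, 36, None, None, None, 45, None, 48]


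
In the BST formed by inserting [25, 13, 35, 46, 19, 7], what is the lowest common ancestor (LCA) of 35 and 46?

Tree insertion order: [25, 13, 35, 46, 19, 7]
Tree (level-order array): [25, 13, 35, 7, 19, None, 46]
In a BST, the LCA of p=35, q=46 is the first node v on the
root-to-leaf path with p <= v <= q (go left if both < v, right if both > v).
Walk from root:
  at 25: both 35 and 46 > 25, go right
  at 35: 35 <= 35 <= 46, this is the LCA
LCA = 35


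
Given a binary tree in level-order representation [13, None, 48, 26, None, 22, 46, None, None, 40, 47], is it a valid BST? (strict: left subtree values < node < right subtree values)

Level-order array: [13, None, 48, 26, None, 22, 46, None, None, 40, 47]
Validate using subtree bounds (lo, hi): at each node, require lo < value < hi,
then recurse left with hi=value and right with lo=value.
Preorder trace (stopping at first violation):
  at node 13 with bounds (-inf, +inf): OK
  at node 48 with bounds (13, +inf): OK
  at node 26 with bounds (13, 48): OK
  at node 22 with bounds (13, 26): OK
  at node 46 with bounds (26, 48): OK
  at node 40 with bounds (26, 46): OK
  at node 47 with bounds (46, 48): OK
No violation found at any node.
Result: Valid BST


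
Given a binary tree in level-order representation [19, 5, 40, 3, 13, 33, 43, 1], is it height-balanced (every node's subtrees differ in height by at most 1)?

Tree (level-order array): [19, 5, 40, 3, 13, 33, 43, 1]
Definition: a tree is height-balanced if, at every node, |h(left) - h(right)| <= 1 (empty subtree has height -1).
Bottom-up per-node check:
  node 1: h_left=-1, h_right=-1, diff=0 [OK], height=0
  node 3: h_left=0, h_right=-1, diff=1 [OK], height=1
  node 13: h_left=-1, h_right=-1, diff=0 [OK], height=0
  node 5: h_left=1, h_right=0, diff=1 [OK], height=2
  node 33: h_left=-1, h_right=-1, diff=0 [OK], height=0
  node 43: h_left=-1, h_right=-1, diff=0 [OK], height=0
  node 40: h_left=0, h_right=0, diff=0 [OK], height=1
  node 19: h_left=2, h_right=1, diff=1 [OK], height=3
All nodes satisfy the balance condition.
Result: Balanced


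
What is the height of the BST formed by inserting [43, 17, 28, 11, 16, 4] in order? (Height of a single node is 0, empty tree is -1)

Insertion order: [43, 17, 28, 11, 16, 4]
Tree (level-order array): [43, 17, None, 11, 28, 4, 16]
Compute height bottom-up (empty subtree = -1):
  height(4) = 1 + max(-1, -1) = 0
  height(16) = 1 + max(-1, -1) = 0
  height(11) = 1 + max(0, 0) = 1
  height(28) = 1 + max(-1, -1) = 0
  height(17) = 1 + max(1, 0) = 2
  height(43) = 1 + max(2, -1) = 3
Height = 3


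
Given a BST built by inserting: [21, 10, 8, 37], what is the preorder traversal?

Tree insertion order: [21, 10, 8, 37]
Tree (level-order array): [21, 10, 37, 8]
Preorder traversal: [21, 10, 8, 37]


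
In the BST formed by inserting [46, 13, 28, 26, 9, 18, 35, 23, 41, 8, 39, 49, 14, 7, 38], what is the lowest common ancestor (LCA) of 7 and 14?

Tree insertion order: [46, 13, 28, 26, 9, 18, 35, 23, 41, 8, 39, 49, 14, 7, 38]
Tree (level-order array): [46, 13, 49, 9, 28, None, None, 8, None, 26, 35, 7, None, 18, None, None, 41, None, None, 14, 23, 39, None, None, None, None, None, 38]
In a BST, the LCA of p=7, q=14 is the first node v on the
root-to-leaf path with p <= v <= q (go left if both < v, right if both > v).
Walk from root:
  at 46: both 7 and 14 < 46, go left
  at 13: 7 <= 13 <= 14, this is the LCA
LCA = 13
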